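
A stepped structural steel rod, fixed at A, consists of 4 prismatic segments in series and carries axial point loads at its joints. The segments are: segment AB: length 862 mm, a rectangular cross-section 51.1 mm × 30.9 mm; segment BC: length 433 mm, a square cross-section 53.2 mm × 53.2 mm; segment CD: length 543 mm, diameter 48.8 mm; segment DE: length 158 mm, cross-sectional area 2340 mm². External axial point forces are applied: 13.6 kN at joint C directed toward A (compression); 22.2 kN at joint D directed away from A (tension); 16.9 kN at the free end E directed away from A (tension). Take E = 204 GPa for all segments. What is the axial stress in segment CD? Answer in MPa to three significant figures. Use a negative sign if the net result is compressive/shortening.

Internal axial forces (sectioning from the free end, tension +): N_DE = 16.9 kN, N_CD = 39.1 kN, N_BC = 25.5 kN, N_AB = 25.5 kN.
A_CD = 1870 mm².
σ_CD = N_CD/A_CD = 39100/1870 = 20.9 MPa.

20.9 MPa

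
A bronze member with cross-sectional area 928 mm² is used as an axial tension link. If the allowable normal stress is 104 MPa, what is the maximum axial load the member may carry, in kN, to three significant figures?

P_max = σ_allow · A = 104 · 928 = 96510 N = 96.51 kN.

96.5 kN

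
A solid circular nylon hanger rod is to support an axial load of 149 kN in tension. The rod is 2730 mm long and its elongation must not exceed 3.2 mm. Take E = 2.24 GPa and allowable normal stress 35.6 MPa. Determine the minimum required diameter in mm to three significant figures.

269 mm

Required area A ≥ P/σ_allow = 149000/35.6 = 4185 mm².
For a solid circular section, d ≥ √(4A/π) = 73 mm.
Elongation limit: A ≥ PL/(Eδ_allow) = 149000·2730/(2240·3.2) = 56750 mm² ⇒ d ≥ 268.8 mm.
The elongation limit governs.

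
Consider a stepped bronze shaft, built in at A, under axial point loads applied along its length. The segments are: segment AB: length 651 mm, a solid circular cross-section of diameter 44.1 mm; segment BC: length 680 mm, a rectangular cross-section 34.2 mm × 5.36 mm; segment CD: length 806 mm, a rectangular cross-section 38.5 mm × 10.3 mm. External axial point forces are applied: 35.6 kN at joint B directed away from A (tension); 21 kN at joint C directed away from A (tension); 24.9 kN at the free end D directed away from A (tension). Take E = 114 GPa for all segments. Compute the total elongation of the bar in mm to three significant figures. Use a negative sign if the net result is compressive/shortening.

Internal axial forces (sectioning from the free end, tension +): N_CD = 24.9 kN, N_BC = 45.9 kN, N_AB = 81.5 kN.
A_AB = 1527 mm².
A_BC = 183.3 mm².
A_CD = 396.6 mm².
δ_AB = 81500·651/(1527·114000) = 0.3047 mm
δ_BC = 45900·680/(183.3·114000) = 1.494 mm
δ_CD = 24900·806/(396.6·114000) = 0.4439 mm
δ = Σδ_i = 2.242 mm.

2.24 mm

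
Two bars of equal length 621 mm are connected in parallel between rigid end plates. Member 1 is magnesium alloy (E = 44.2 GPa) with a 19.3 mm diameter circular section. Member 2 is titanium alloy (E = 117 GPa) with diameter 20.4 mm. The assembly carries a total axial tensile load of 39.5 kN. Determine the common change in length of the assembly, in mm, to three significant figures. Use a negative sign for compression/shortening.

A_1 = 292.6 mm².
A_2 = 326.9 mm².
Equal strain + equilibrium ⇒ each member carries load in proportion to AE: A₁E₁ = 12930000 N, A₂E₂ = 38240000 N, ΣAE = 51170000 N.
δ = PL/ΣAE = 39500·621/51170000 = 0.4793 mm.

0.479 mm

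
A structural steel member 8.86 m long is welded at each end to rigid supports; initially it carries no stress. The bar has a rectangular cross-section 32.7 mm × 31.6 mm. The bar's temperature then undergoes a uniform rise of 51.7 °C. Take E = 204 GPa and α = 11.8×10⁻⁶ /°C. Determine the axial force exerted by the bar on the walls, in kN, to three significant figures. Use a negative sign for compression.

-129 kN

Free thermal expansion αLΔT = 11.8e-6 · 8860 · 51.7 = 5.405 mm.
The walls impose strain ε = −(5.405)/8860 = -6.1006e-04; σ = Eε = 204000 · -6.1006e-04 = -124.5 MPa.
Wall reaction R = σ·A = -124.5·1033 = -128600 N = -128.6 kN.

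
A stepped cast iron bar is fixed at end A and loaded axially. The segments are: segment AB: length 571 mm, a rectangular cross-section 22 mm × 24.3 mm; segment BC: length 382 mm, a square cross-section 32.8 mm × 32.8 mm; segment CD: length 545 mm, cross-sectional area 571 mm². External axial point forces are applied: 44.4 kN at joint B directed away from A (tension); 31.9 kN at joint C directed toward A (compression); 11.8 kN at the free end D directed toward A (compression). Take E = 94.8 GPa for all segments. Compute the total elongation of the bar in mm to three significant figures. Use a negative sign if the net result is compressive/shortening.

-0.275 mm

Internal axial forces (sectioning from the free end, tension +): N_CD = -11.8 kN, N_BC = -43.7 kN, N_AB = 0.7 kN.
A_AB = 534.6 mm².
A_BC = 1076 mm².
δ_AB = 700·571/(534.6·94800) = 0.007887 mm
δ_BC = -43700·382/(1076·94800) = -0.1637 mm
δ_CD = -11800·545/(571·94800) = -0.1188 mm
δ = Σδ_i = -0.2746 mm.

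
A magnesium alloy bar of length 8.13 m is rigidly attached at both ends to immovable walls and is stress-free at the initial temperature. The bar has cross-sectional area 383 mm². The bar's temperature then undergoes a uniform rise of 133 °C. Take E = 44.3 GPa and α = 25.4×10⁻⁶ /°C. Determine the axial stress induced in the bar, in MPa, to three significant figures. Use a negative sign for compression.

Free thermal expansion αLΔT = 25.4e-6 · 8130 · 133 = 27.46 mm.
The walls impose strain ε = −(27.46)/8130 = -3.3782e-03; σ = Eε = 44300 · -3.3782e-03 = -149.7 MPa.

-150 MPa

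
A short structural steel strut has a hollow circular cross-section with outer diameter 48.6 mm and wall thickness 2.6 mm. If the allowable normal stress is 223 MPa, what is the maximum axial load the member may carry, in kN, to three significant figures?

83.8 kN

A = 375.7 mm².
P_max = σ_allow · A = 223 · 375.7 = 83790 N = 83.79 kN.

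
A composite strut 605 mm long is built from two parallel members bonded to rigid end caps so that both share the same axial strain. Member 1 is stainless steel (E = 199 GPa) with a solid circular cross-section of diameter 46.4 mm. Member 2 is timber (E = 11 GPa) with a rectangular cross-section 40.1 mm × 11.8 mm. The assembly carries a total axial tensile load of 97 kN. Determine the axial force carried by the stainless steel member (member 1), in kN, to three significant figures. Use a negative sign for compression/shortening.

95.5 kN

A_1 = 1691 mm².
A_2 = 473.2 mm².
Equal strain + equilibrium ⇒ each member carries load in proportion to AE: A₁E₁ = 336500000 N, A₂E₂ = 5205000 N, ΣAE = 341700000 N.
F₁ = P·A₁E₁/ΣAE = 97000·336500000/341700000 = 95520 N.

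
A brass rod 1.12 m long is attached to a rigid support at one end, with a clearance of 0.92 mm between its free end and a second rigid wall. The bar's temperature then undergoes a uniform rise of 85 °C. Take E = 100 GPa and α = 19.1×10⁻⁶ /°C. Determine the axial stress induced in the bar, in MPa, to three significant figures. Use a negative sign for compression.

Free thermal expansion αLΔT = 19.1e-6 · 1120 · 85 = 1.818 mm.
The walls engage after the gap closes; constrained expansion = 1.818 − 0.92 = 0.8983 mm.
The walls impose strain ε = −(0.8983)/1120 = -8.0207e-04; σ = Eε = 100000 · -8.0207e-04 = -80.21 MPa.

-80.2 MPa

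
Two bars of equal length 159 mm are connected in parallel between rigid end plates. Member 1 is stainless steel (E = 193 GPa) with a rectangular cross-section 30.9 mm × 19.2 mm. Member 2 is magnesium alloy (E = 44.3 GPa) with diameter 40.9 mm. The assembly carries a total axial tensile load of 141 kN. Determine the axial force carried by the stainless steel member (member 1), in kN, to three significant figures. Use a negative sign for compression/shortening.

A_1 = 593.3 mm².
A_2 = 1314 mm².
Equal strain + equilibrium ⇒ each member carries load in proportion to AE: A₁E₁ = 114500000 N, A₂E₂ = 58200000 N, ΣAE = 172700000 N.
F₁ = P·A₁E₁/ΣAE = 141000·114500000/172700000 = 93480 N.

93.5 kN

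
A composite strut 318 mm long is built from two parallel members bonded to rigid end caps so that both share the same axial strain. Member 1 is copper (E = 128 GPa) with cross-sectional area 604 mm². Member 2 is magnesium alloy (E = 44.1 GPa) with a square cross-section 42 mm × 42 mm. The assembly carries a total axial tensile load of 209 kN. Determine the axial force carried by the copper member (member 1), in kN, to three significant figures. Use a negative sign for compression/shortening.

104 kN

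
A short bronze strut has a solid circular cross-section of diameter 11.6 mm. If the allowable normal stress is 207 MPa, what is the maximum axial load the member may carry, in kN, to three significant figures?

A = 105.7 mm².
P_max = σ_allow · A = 207 · 105.7 = 21880 N = 21.88 kN.

21.9 kN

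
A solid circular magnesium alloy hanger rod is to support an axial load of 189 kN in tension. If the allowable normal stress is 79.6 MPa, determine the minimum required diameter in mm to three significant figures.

55.0 mm

Required area A ≥ P/σ_allow = 189000/79.6 = 2374 mm².
For a solid circular section, d ≥ √(4A/π) = 54.98 mm.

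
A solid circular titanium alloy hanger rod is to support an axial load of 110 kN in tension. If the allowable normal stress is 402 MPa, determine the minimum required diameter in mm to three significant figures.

18.7 mm

Required area A ≥ P/σ_allow = 110000/402 = 273.6 mm².
For a solid circular section, d ≥ √(4A/π) = 18.67 mm.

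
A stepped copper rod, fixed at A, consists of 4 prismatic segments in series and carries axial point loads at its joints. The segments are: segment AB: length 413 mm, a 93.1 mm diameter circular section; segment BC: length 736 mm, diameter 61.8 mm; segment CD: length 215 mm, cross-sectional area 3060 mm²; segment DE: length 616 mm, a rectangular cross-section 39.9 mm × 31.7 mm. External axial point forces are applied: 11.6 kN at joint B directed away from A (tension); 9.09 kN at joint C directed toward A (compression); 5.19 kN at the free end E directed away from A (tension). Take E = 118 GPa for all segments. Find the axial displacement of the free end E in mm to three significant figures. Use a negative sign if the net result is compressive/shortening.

Internal axial forces (sectioning from the free end, tension +): N_DE = 5.19 kN, N_CD = 5.19 kN, N_BC = -3.9 kN, N_AB = 7.7 kN.
A_AB = 6808 mm².
A_BC = 3000 mm².
A_DE = 1265 mm².
δ_AB = 7700·413/(6808·118000) = 0.003959 mm
δ_BC = -3900·736/(3000·118000) = -0.008109 mm
δ_CD = 5190·215/(3060·118000) = 0.00309 mm
δ_DE = 5190·616/(1265·118000) = 0.02142 mm
δ = Σδ_i = 0.02036 mm.

0.0204 mm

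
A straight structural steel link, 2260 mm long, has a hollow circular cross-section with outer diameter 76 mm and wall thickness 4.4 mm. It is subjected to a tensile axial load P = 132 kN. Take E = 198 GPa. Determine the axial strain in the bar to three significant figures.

6.74e-04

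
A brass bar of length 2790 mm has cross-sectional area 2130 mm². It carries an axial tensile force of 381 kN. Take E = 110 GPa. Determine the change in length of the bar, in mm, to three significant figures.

4.54 mm

δ_mech = NL/(AE) = 381000·2790/(2130·110000) = 4.537 mm.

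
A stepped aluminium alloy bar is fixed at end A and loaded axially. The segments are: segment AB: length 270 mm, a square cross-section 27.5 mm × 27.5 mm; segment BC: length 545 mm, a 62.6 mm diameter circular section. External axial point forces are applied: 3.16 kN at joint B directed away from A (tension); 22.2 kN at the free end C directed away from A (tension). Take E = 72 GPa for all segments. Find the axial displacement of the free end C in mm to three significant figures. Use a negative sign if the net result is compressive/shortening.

Internal axial forces (sectioning from the free end, tension +): N_BC = 22.2 kN, N_AB = 25.36 kN.
A_AB = 756.2 mm².
A_BC = 3078 mm².
δ_AB = 25360·270/(756.2·72000) = 0.1258 mm
δ_BC = 22200·545/(3078·72000) = 0.0546 mm
δ = Σδ_i = 0.1804 mm.

0.180 mm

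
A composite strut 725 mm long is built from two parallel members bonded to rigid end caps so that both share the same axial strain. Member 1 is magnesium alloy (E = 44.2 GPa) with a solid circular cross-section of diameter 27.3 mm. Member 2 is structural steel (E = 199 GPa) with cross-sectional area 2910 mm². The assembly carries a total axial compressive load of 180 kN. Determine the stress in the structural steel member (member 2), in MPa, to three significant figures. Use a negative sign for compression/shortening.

-59.2 MPa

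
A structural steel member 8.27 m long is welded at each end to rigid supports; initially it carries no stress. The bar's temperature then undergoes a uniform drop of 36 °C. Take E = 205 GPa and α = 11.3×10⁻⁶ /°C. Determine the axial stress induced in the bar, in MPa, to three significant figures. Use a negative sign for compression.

83.4 MPa

Free thermal expansion αLΔT = 11.3e-6 · 8270 · -36 = -3.364 mm.
The walls impose strain ε = −(-3.364)/8270 = 4.0680e-04; σ = Eε = 205000 · 4.0680e-04 = 83.39 MPa.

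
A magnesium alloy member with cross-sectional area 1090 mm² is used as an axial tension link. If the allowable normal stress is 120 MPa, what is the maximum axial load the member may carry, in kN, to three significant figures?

131 kN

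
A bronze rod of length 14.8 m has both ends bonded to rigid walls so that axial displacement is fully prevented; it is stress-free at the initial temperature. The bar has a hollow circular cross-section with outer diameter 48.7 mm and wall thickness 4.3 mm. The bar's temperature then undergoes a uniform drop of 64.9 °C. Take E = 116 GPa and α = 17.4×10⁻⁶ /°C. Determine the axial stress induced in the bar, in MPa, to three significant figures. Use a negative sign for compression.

Free thermal expansion αLΔT = 17.4e-6 · 14800 · -64.9 = -16.71 mm.
The walls impose strain ε = −(-16.71)/14800 = 1.1293e-03; σ = Eε = 116000 · 1.1293e-03 = 131 MPa.

131 MPa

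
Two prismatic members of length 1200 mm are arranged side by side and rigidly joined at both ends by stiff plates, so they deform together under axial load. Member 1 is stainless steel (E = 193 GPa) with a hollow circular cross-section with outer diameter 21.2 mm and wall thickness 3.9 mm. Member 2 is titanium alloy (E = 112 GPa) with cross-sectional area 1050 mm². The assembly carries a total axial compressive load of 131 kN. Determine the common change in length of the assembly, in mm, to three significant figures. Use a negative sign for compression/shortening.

A_1 = 212 mm².
Equal strain + equilibrium ⇒ each member carries load in proportion to AE: A₁E₁ = 40910000 N, A₂E₂ = 117600000 N, ΣAE = 158500000 N.
δ = PL/ΣAE = -131000·1200/158500000 = -0.9917 mm.

-0.992 mm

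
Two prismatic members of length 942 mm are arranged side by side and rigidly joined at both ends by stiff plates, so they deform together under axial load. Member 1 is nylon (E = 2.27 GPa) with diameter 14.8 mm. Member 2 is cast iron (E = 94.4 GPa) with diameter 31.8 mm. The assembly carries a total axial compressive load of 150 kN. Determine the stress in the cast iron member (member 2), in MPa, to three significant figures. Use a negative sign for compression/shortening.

-188 MPa

A_1 = 172 mm².
A_2 = 794.2 mm².
Equal strain + equilibrium ⇒ each member carries load in proportion to AE: A₁E₁ = 390500 N, A₂E₂ = 74970000 N, ΣAE = 75370000 N.
σ₂ = P·E₂/ΣAE = -150000·94400/75370000 = -187.9 MPa.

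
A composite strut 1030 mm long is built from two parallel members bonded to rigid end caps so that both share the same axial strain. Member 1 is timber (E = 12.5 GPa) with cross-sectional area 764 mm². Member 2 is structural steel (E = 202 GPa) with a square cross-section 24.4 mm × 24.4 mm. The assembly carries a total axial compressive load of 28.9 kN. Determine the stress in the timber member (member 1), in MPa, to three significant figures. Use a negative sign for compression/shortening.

A_2 = 595.4 mm².
Equal strain + equilibrium ⇒ each member carries load in proportion to AE: A₁E₁ = 9550000 N, A₂E₂ = 120300000 N, ΣAE = 129800000 N.
σ₁ = P·E₁/ΣAE = -28900·12500/129800000 = -2.783 MPa.

-2.78 MPa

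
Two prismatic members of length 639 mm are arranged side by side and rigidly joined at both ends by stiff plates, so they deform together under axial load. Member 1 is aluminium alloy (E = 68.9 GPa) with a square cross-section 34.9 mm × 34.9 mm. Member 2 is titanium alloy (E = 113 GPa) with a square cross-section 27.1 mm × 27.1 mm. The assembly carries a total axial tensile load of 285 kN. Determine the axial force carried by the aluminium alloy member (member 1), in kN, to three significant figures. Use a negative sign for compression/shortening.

A_1 = 1218 mm².
A_2 = 734.4 mm².
Equal strain + equilibrium ⇒ each member carries load in proportion to AE: A₁E₁ = 83920000 N, A₂E₂ = 82990000 N, ΣAE = 166900000 N.
F₁ = P·A₁E₁/ΣAE = 285000·83920000/166900000 = 143300 N.

143 kN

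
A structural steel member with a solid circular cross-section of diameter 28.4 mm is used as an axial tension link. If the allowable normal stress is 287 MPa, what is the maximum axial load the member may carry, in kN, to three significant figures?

182 kN

A = 633.5 mm².
P_max = σ_allow · A = 287 · 633.5 = 181800 N = 181.8 kN.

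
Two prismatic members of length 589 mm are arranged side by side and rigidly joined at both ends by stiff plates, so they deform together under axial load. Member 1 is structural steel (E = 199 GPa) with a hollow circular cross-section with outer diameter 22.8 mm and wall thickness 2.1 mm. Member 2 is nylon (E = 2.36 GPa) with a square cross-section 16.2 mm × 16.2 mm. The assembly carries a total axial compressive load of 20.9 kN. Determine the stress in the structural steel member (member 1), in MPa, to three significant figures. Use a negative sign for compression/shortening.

A_1 = 136.6 mm².
A_2 = 262.4 mm².
Equal strain + equilibrium ⇒ each member carries load in proportion to AE: A₁E₁ = 27180000 N, A₂E₂ = 619400 N, ΣAE = 27800000 N.
σ₁ = P·E₁/ΣAE = -20900·199000/27800000 = -149.6 MPa.

-150 MPa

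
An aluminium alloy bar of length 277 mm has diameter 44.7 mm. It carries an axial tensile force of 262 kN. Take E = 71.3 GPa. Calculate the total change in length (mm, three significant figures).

A = 1569 mm².
δ_mech = NL/(AE) = 262000·277/(1569·71300) = 0.6486 mm.

0.649 mm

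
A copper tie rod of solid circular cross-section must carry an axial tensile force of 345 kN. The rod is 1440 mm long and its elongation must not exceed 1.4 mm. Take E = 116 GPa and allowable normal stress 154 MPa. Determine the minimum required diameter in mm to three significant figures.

Required area A ≥ P/σ_allow = 345000/154 = 2240 mm².
For a solid circular section, d ≥ √(4A/π) = 53.41 mm.
Elongation limit: A ≥ PL/(Eδ_allow) = 345000·1440/(116000·1.4) = 3059 mm² ⇒ d ≥ 62.41 mm.
The elongation limit governs.

62.4 mm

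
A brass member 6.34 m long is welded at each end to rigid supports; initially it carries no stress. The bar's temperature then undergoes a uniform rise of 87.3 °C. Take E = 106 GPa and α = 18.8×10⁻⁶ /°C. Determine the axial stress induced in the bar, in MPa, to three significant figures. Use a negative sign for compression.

-174 MPa

Free thermal expansion αLΔT = 18.8e-6 · 6340 · 87.3 = 10.41 mm.
The walls impose strain ε = −(10.41)/6340 = -1.6412e-03; σ = Eε = 106000 · -1.6412e-03 = -174 MPa.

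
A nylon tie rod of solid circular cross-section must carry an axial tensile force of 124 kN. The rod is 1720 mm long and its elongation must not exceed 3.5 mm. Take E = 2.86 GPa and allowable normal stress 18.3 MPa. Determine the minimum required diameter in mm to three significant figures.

Required area A ≥ P/σ_allow = 124000/18.3 = 6776 mm².
For a solid circular section, d ≥ √(4A/π) = 92.88 mm.
Elongation limit: A ≥ PL/(Eδ_allow) = 124000·1720/(2860·3.5) = 21310 mm² ⇒ d ≥ 164.7 mm.
The elongation limit governs.

165 mm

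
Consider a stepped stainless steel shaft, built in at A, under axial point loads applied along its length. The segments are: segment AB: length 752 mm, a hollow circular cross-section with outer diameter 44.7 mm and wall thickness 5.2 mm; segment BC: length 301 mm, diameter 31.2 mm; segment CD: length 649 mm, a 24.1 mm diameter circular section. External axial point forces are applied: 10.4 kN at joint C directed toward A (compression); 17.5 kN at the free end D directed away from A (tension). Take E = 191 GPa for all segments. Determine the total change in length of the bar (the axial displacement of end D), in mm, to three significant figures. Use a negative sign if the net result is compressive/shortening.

0.188 mm

Internal axial forces (sectioning from the free end, tension +): N_CD = 17.5 kN, N_BC = 7.1 kN, N_AB = 7.1 kN.
A_AB = 645.3 mm².
A_BC = 764.5 mm².
A_CD = 456.2 mm².
δ_AB = 7100·752/(645.3·191000) = 0.04332 mm
δ_BC = 7100·301/(764.5·191000) = 0.01463 mm
δ_CD = 17500·649/(456.2·191000) = 0.1304 mm
δ = Σδ_i = 0.1883 mm.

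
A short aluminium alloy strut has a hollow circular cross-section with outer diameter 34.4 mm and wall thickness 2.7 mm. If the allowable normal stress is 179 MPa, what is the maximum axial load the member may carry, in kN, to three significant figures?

48.1 kN

A = 268.9 mm².
P_max = σ_allow · A = 179 · 268.9 = 48130 N = 48.13 kN.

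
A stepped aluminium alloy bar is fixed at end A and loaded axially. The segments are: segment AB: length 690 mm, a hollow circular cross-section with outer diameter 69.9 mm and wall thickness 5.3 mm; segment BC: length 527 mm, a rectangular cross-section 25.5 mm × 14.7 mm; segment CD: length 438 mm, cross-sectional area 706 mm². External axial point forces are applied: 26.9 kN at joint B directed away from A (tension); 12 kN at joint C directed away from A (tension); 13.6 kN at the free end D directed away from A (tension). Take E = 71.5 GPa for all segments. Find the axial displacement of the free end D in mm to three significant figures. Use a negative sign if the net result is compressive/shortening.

Internal axial forces (sectioning from the free end, tension +): N_CD = 13.6 kN, N_BC = 25.6 kN, N_AB = 52.5 kN.
A_AB = 1076 mm².
A_BC = 374.8 mm².
δ_AB = 52500·690/(1076·71500) = 0.471 mm
δ_BC = 25600·527/(374.8·71500) = 0.5034 mm
δ_CD = 13600·438/(706·71500) = 0.118 mm
δ = Σδ_i = 1.092 mm.

1.09 mm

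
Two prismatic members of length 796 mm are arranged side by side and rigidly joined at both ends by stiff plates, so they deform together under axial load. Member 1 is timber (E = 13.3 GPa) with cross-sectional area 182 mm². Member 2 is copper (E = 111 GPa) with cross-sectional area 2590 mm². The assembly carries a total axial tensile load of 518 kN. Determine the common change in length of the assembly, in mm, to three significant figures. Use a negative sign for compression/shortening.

Equal strain + equilibrium ⇒ each member carries load in proportion to AE: A₁E₁ = 2421000 N, A₂E₂ = 287500000 N, ΣAE = 289900000 N.
δ = PL/ΣAE = 518000·796/289900000 = 1.422 mm.

1.42 mm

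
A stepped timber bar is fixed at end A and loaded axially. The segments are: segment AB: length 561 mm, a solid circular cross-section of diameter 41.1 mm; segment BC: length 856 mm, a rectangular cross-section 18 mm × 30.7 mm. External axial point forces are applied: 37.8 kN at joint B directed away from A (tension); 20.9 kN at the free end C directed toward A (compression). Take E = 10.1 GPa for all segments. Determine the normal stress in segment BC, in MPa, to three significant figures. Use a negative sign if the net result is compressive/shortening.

-37.8 MPa

Internal axial forces (sectioning from the free end, tension +): N_BC = -20.9 kN, N_AB = 16.9 kN.
A_BC = 552.6 mm².
σ_BC = N_BC/A_BC = -20900/552.6 = -37.82 MPa.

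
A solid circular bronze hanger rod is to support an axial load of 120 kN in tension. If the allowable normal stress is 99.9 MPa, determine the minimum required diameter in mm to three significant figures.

39.1 mm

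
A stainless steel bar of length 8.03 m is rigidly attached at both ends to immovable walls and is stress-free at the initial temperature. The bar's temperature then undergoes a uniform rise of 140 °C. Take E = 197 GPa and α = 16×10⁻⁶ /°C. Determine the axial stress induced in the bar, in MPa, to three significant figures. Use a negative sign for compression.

Free thermal expansion αLΔT = 16e-6 · 8030 · 140 = 17.99 mm.
The walls impose strain ε = −(17.99)/8030 = -2.2400e-03; σ = Eε = 197000 · -2.2400e-03 = -441.3 MPa.

-441 MPa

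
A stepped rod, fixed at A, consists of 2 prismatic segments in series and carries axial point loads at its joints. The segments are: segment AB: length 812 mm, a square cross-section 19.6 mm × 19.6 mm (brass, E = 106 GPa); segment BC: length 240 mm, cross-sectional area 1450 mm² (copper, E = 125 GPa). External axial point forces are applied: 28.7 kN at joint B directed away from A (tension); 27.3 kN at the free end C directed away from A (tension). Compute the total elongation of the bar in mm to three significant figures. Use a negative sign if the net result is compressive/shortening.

Internal axial forces (sectioning from the free end, tension +): N_BC = 27.3 kN, N_AB = 56 kN.
A_AB = 384.2 mm².
δ_AB = 56000·812/(384.2·106000) = 1.117 mm
δ_BC = 27300·240/(1450·125000) = 0.03615 mm
δ = Σδ_i = 1.153 mm.

1.15 mm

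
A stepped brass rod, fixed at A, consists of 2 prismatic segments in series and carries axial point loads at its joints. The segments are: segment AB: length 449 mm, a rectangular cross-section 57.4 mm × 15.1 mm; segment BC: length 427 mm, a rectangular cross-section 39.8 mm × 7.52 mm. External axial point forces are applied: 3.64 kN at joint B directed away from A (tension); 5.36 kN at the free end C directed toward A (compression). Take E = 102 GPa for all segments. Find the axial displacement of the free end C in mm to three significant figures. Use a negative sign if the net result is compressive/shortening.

-0.0837 mm

Internal axial forces (sectioning from the free end, tension +): N_BC = -5.36 kN, N_AB = -1.72 kN.
A_AB = 866.7 mm².
A_BC = 299.3 mm².
δ_AB = -1720·449/(866.7·102000) = -0.008735 mm
δ_BC = -5360·427/(299.3·102000) = -0.07497 mm
δ = Σδ_i = -0.08371 mm.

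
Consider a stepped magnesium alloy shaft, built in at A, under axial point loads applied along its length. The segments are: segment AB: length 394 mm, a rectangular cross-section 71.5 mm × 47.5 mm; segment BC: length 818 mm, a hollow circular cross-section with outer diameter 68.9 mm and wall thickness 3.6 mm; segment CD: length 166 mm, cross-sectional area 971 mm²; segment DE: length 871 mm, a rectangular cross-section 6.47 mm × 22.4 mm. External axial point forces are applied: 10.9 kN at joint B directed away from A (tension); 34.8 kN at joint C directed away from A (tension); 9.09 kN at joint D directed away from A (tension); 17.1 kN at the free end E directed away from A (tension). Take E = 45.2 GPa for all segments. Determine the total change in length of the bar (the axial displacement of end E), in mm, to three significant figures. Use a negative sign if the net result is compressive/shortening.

Internal axial forces (sectioning from the free end, tension +): N_DE = 17.1 kN, N_CD = 26.19 kN, N_BC = 60.99 kN, N_AB = 71.89 kN.
A_AB = 3396 mm².
A_BC = 738.5 mm².
A_DE = 144.9 mm².
δ_AB = 71890·394/(3396·45200) = 0.1845 mm
δ_BC = 60990·818/(738.5·45200) = 1.495 mm
δ_CD = 26190·166/(971·45200) = 0.09906 mm
δ_DE = 17100·871/(144.9·45200) = 2.274 mm
δ = Σδ_i = 4.052 mm.

4.05 mm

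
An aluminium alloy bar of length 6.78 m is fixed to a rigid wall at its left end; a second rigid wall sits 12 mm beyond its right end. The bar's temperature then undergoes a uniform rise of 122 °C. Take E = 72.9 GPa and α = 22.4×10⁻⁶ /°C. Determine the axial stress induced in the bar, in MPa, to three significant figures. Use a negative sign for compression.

Free thermal expansion αLΔT = 22.4e-6 · 6780 · 122 = 18.53 mm.
The walls engage after the gap closes; constrained expansion = 18.53 − 12 = 6.528 mm.
The walls impose strain ε = −(6.528)/6780 = -9.6289e-04; σ = Eε = 72900 · -9.6289e-04 = -70.19 MPa.

-70.2 MPa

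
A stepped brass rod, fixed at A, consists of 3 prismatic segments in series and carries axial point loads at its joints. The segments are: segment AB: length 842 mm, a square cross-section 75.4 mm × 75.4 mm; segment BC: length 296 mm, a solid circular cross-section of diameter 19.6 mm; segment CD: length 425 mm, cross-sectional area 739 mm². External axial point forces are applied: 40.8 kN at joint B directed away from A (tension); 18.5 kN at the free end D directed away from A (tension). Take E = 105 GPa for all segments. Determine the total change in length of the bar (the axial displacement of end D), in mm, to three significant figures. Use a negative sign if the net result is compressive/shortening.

Internal axial forces (sectioning from the free end, tension +): N_CD = 18.5 kN, N_BC = 18.5 kN, N_AB = 59.3 kN.
A_AB = 5685 mm².
A_BC = 301.7 mm².
δ_AB = 59300·842/(5685·105000) = 0.08364 mm
δ_BC = 18500·296/(301.7·105000) = 0.1729 mm
δ_CD = 18500·425/(739·105000) = 0.1013 mm
δ = Σδ_i = 0.3578 mm.

0.358 mm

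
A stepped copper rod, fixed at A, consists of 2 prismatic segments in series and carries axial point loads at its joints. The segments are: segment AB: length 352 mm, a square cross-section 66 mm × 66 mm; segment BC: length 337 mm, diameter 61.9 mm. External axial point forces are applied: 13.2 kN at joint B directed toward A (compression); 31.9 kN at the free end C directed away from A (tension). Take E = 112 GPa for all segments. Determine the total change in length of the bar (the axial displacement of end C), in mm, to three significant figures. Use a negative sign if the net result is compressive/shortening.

0.0454 mm

Internal axial forces (sectioning from the free end, tension +): N_BC = 31.9 kN, N_AB = 18.7 kN.
A_AB = 4356 mm².
A_BC = 3009 mm².
δ_AB = 18700·352/(4356·112000) = 0.01349 mm
δ_BC = 31900·337/(3009·112000) = 0.0319 mm
δ = Σδ_i = 0.04539 mm.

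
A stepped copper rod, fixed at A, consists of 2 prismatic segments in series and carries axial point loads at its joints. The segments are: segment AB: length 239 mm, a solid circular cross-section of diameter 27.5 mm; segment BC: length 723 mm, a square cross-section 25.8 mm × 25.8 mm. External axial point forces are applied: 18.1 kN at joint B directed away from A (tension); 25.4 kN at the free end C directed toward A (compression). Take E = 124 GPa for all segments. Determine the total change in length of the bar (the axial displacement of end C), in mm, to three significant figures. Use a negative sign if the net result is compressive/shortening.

Internal axial forces (sectioning from the free end, tension +): N_BC = -25.4 kN, N_AB = -7.3 kN.
A_AB = 594 mm².
A_BC = 665.6 mm².
δ_AB = -7300·239/(594·124000) = -0.02369 mm
δ_BC = -25400·723/(665.6·124000) = -0.2225 mm
δ = Σδ_i = -0.2462 mm.

-0.246 mm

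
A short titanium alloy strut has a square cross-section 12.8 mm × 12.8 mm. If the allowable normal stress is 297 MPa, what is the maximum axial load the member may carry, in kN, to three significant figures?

48.7 kN

A = 163.8 mm².
P_max = σ_allow · A = 297 · 163.8 = 48660 N = 48.66 kN.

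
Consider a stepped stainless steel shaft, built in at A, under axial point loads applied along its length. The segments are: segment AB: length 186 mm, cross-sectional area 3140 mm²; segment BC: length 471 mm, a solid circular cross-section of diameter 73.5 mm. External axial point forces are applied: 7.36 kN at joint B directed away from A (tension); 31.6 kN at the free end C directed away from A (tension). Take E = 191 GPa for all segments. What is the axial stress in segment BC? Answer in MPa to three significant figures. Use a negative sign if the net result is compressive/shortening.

Internal axial forces (sectioning from the free end, tension +): N_BC = 31.6 kN, N_AB = 38.96 kN.
A_BC = 4243 mm².
σ_BC = N_BC/A_BC = 31600/4243 = 7.448 MPa.

7.45 MPa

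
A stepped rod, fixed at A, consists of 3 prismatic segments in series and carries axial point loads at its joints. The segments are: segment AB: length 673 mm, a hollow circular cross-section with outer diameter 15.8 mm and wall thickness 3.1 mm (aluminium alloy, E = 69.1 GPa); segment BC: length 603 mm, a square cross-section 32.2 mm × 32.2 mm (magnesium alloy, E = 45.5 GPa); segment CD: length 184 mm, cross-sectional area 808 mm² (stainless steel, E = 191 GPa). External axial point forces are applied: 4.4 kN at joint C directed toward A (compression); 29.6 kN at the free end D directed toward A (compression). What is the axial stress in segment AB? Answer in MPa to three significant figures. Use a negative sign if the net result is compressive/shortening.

-275 MPa

Internal axial forces (sectioning from the free end, tension +): N_CD = -29.6 kN, N_BC = -34 kN, N_AB = -34 kN.
A_AB = 123.7 mm².
σ_AB = N_AB/A_AB = -34000/123.7 = -274.9 MPa.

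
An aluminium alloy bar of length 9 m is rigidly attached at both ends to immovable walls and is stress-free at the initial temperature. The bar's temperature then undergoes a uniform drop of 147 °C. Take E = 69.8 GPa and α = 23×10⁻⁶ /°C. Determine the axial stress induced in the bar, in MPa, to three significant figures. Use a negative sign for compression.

236 MPa

Free thermal expansion αLΔT = 23e-6 · 9000 · -147 = -30.43 mm.
The walls impose strain ε = −(-30.43)/9000 = 3.3810e-03; σ = Eε = 69800 · 3.3810e-03 = 236 MPa.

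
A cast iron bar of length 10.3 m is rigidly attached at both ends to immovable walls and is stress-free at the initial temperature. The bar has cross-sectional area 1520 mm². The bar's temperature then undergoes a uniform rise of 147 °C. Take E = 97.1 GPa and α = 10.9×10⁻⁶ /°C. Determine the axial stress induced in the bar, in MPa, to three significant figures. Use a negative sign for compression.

Free thermal expansion αLΔT = 10.9e-6 · 10300 · 147 = 16.5 mm.
The walls impose strain ε = −(16.5)/10300 = -1.6023e-03; σ = Eε = 97100 · -1.6023e-03 = -155.6 MPa.

-156 MPa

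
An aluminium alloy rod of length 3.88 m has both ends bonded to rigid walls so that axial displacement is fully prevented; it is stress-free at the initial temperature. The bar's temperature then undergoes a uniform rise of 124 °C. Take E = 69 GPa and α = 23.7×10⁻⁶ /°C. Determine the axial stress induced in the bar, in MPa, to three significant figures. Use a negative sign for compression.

-203 MPa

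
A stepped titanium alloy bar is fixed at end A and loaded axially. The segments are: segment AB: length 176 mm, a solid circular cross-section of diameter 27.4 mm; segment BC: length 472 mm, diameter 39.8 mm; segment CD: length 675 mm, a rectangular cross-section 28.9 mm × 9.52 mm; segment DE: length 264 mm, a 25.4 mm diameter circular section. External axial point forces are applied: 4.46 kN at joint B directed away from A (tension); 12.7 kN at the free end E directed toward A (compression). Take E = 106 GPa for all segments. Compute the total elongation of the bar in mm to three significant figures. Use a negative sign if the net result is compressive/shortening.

-0.425 mm

Internal axial forces (sectioning from the free end, tension +): N_DE = -12.7 kN, N_CD = -12.7 kN, N_BC = -12.7 kN, N_AB = -8.24 kN.
A_AB = 589.6 mm².
A_BC = 1244 mm².
A_CD = 275.1 mm².
A_DE = 506.7 mm².
δ_AB = -8240·176/(589.6·106000) = -0.0232 mm
δ_BC = -12700·472/(1244·106000) = -0.04546 mm
δ_CD = -12700·675/(275.1·106000) = -0.2939 mm
δ_DE = -12700·264/(506.7·106000) = -0.06242 mm
δ = Σδ_i = -0.425 mm.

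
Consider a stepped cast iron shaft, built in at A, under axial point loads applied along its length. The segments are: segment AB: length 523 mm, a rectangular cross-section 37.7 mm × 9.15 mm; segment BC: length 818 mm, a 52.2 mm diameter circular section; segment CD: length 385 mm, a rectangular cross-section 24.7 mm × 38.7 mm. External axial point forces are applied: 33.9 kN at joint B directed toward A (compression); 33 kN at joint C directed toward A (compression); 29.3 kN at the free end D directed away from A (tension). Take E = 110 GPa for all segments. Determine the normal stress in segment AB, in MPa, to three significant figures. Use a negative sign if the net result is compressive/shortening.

Internal axial forces (sectioning from the free end, tension +): N_CD = 29.3 kN, N_BC = -3.7 kN, N_AB = -37.6 kN.
A_AB = 345 mm².
σ_AB = N_AB/A_AB = -37600/345 = -109 MPa.

-109 MPa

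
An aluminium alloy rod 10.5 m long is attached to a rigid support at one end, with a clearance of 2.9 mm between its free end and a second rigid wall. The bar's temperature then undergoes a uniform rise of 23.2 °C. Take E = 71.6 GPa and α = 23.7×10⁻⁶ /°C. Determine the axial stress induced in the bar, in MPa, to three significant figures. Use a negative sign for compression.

-19.6 MPa

Free thermal expansion αLΔT = 23.7e-6 · 10500 · 23.2 = 5.773 mm.
The walls engage after the gap closes; constrained expansion = 5.773 − 2.9 = 2.873 mm.
The walls impose strain ε = −(2.873)/10500 = -2.7365e-04; σ = Eε = 71600 · -2.7365e-04 = -19.59 MPa.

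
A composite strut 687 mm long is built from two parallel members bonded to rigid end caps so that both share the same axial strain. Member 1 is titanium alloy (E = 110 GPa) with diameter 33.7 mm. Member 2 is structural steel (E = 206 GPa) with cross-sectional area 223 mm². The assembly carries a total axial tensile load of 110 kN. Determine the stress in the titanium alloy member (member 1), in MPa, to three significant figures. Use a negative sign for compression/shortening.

A_1 = 892 mm².
Equal strain + equilibrium ⇒ each member carries load in proportion to AE: A₁E₁ = 98120000 N, A₂E₂ = 45940000 N, ΣAE = 144100000 N.
σ₁ = P·E₁/ΣAE = 110000·110000/144100000 = 84 MPa.

84.0 MPa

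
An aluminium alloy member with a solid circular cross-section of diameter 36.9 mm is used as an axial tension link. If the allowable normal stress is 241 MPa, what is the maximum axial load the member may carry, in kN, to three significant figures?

A = 1069 mm².
P_max = σ_allow · A = 241 · 1069 = 257700 N = 257.7 kN.

258 kN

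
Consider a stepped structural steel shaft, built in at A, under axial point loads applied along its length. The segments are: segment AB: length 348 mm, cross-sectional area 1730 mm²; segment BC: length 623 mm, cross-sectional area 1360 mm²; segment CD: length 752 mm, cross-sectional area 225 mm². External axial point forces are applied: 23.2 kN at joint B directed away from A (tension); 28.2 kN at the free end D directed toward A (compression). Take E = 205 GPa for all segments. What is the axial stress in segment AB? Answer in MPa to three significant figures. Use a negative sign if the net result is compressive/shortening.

Internal axial forces (sectioning from the free end, tension +): N_CD = -28.2 kN, N_BC = -28.2 kN, N_AB = -5 kN.
σ_AB = N_AB/A_AB = -5000/1730 = -2.89 MPa.

-2.89 MPa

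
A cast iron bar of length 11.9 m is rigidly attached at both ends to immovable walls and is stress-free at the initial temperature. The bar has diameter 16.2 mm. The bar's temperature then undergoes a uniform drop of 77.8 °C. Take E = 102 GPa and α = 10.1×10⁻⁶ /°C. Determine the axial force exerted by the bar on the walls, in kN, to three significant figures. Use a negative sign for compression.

Free thermal expansion αLΔT = 10.1e-6 · 11900 · -77.8 = -9.351 mm.
The walls impose strain ε = −(-9.351)/11900 = 7.8578e-04; σ = Eε = 102000 · 7.8578e-04 = 80.15 MPa.
Wall reaction R = σ·A = 80.15·206.1 = 16520 N = 16.52 kN.

16.5 kN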